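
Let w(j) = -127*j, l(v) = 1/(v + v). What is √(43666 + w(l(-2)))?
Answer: √174791/2 ≈ 209.04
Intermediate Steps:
l(v) = 1/(2*v)
√(43666 + w(l(-2))) = √(43666 - 127/(2*(-2))) = √(43666 - 127*(-1)/(2*2)) = √(43666 - 127*(-¼)) = √(43666 + 127/4) = √(174791/4) = √174791/2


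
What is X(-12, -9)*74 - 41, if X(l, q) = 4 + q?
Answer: -411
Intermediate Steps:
X(-12, -9)*74 - 41 = (4 - 9)*74 - 41 = -5*74 - 41 = -370 - 41 = -411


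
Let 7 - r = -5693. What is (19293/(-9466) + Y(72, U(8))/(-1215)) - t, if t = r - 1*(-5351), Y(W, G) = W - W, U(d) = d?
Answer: -104628059/9466 ≈ -11053.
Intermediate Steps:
r = 5700 (r = 7 - 1*(-5693) = 7 + 5693 = 5700)
Y(W, G) = 0
t = 11051 (t = 5700 - 1*(-5351) = 5700 + 5351 = 11051)
(19293/(-9466) + Y(72, U(8))/(-1215)) - t = (19293/(-9466) + 0/(-1215)) - 1*11051 = (19293*(-1/9466) + 0*(-1/1215)) - 11051 = (-19293/9466 + 0) - 11051 = -19293/9466 - 11051 = -104628059/9466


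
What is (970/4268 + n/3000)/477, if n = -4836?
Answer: -1904/655875 ≈ -0.0029030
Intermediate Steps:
(970/4268 + n/3000)/477 = (970/4268 - 4836/3000)/477 = (970*(1/4268) - 4836*1/3000)*(1/477) = (5/22 - 403/250)*(1/477) = -1904/1375*1/477 = -1904/655875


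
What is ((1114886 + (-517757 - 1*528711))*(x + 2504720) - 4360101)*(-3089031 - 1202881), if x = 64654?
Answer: -754462636169271672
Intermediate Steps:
((1114886 + (-517757 - 1*528711))*(x + 2504720) - 4360101)*(-3089031 - 1202881) = ((1114886 + (-517757 - 1*528711))*(64654 + 2504720) - 4360101)*(-3089031 - 1202881) = ((1114886 + (-517757 - 528711))*2569374 - 4360101)*(-4291912) = ((1114886 - 1046468)*2569374 - 4360101)*(-4291912) = (68418*2569374 - 4360101)*(-4291912) = (175791430332 - 4360101)*(-4291912) = 175787070231*(-4291912) = -754462636169271672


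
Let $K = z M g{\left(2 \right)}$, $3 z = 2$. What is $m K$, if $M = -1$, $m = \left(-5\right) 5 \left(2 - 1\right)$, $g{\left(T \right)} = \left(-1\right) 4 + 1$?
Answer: $-50$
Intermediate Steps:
$z = \frac{2}{3}$ ($z = \frac{1}{3} \cdot 2 = \frac{2}{3} \approx 0.66667$)
$g{\left(T \right)} = -3$ ($g{\left(T \right)} = -4 + 1 = -3$)
$m = -25$ ($m = - 25 \left(2 - 1\right) = \left(-25\right) 1 = -25$)
$K = 2$ ($K = \frac{2}{3} \left(-1\right) \left(-3\right) = \left(- \frac{2}{3}\right) \left(-3\right) = 2$)
$m K = \left(-25\right) 2 = -50$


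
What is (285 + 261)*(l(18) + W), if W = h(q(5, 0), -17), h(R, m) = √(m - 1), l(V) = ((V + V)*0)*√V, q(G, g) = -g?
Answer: 1638*I*√2 ≈ 2316.5*I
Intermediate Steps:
l(V) = 0 (l(V) = ((2*V)*0)*√V = 0*√V = 0)
h(R, m) = √(-1 + m)
W = 3*I*√2 (W = √(-1 - 17) = √(-18) = 3*I*√2 ≈ 4.2426*I)
(285 + 261)*(l(18) + W) = (285 + 261)*(0 + 3*I*√2) = 546*(3*I*√2) = 1638*I*√2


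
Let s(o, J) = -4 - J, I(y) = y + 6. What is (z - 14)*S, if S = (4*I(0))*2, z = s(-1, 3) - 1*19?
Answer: -1920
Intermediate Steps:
I(y) = 6 + y
z = -26 (z = (-4 - 1*3) - 1*19 = (-4 - 3) - 19 = -7 - 19 = -26)
S = 48 (S = (4*(6 + 0))*2 = (4*6)*2 = 24*2 = 48)
(z - 14)*S = (-26 - 14)*48 = -40*48 = -1920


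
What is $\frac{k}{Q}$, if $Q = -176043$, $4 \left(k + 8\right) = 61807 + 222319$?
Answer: $- \frac{47349}{117362} \approx -0.40344$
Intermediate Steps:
$k = \frac{142047}{2}$ ($k = -8 + \frac{61807 + 222319}{4} = -8 + \frac{1}{4} \cdot 284126 = -8 + \frac{142063}{2} = \frac{142047}{2} \approx 71024.0$)
$\frac{k}{Q} = \frac{142047}{2 \left(-176043\right)} = \frac{142047}{2} \left(- \frac{1}{176043}\right) = - \frac{47349}{117362}$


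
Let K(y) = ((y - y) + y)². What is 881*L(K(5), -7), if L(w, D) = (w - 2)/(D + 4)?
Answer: -20263/3 ≈ -6754.3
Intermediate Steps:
K(y) = y² (K(y) = (0 + y)² = y²)
L(w, D) = (-2 + w)/(4 + D)
881*L(K(5), -7) = 881*((-2 + 5²)/(4 - 7)) = 881*((-2 + 25)/(-3)) = 881*(-⅓*23) = 881*(-23/3) = -20263/3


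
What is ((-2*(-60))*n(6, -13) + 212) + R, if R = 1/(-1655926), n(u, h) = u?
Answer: 1543323031/1655926 ≈ 932.00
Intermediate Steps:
R = -1/1655926 ≈ -6.0389e-7
((-2*(-60))*n(6, -13) + 212) + R = (-2*(-60)*6 + 212) - 1/1655926 = (120*6 + 212) - 1/1655926 = (720 + 212) - 1/1655926 = 932 - 1/1655926 = 1543323031/1655926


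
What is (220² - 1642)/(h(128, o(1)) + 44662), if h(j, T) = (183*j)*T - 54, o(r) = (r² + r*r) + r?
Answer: 23379/57440 ≈ 0.40702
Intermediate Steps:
o(r) = r + 2*r² (o(r) = (r² + r²) + r = 2*r² + r = r + 2*r²)
h(j, T) = -54 + 183*T*j (h(j, T) = 183*T*j - 54 = -54 + 183*T*j)
(220² - 1642)/(h(128, o(1)) + 44662) = (220² - 1642)/((-54 + 183*(1*(1 + 2*1))*128) + 44662) = (48400 - 1642)/((-54 + 183*(1*(1 + 2))*128) + 44662) = 46758/((-54 + 183*(1*3)*128) + 44662) = 46758/((-54 + 183*3*128) + 44662) = 46758/((-54 + 70272) + 44662) = 46758/(70218 + 44662) = 46758/114880 = 46758*(1/114880) = 23379/57440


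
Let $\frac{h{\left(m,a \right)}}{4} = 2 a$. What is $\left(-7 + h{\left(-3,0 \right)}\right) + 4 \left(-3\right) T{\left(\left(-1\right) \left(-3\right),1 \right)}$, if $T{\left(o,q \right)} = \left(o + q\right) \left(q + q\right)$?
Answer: $-103$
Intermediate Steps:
$h{\left(m,a \right)} = 8 a$ ($h{\left(m,a \right)} = 4 \cdot 2 a = 8 a$)
$T{\left(o,q \right)} = 2 q \left(o + q\right)$ ($T{\left(o,q \right)} = \left(o + q\right) 2 q = 2 q \left(o + q\right)$)
$\left(-7 + h{\left(-3,0 \right)}\right) + 4 \left(-3\right) T{\left(\left(-1\right) \left(-3\right),1 \right)} = \left(-7 + 8 \cdot 0\right) + 4 \left(-3\right) 2 \cdot 1 \left(\left(-1\right) \left(-3\right) + 1\right) = \left(-7 + 0\right) - 12 \cdot 2 \cdot 1 \left(3 + 1\right) = -7 - 12 \cdot 2 \cdot 1 \cdot 4 = -7 - 96 = -103$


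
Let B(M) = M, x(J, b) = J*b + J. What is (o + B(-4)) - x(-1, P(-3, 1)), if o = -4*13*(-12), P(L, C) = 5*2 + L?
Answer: 628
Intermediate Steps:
P(L, C) = 10 + L
x(J, b) = J + J*b
o = 624 (o = -52*(-12) = 624)
(o + B(-4)) - x(-1, P(-3, 1)) = (624 - 4) - (-1)*(1 + (10 - 3)) = 620 - (-1)*(1 + 7) = 620 - (-1)*8 = 620 - 1*(-8) = 620 + 8 = 628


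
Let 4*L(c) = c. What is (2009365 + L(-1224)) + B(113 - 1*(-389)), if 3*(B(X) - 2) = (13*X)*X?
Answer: 9303235/3 ≈ 3.1011e+6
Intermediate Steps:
L(c) = c/4
B(X) = 2 + 13*X**2/3 (B(X) = 2 + ((13*X)*X)/3 = 2 + (13*X**2)/3 = 2 + 13*X**2/3)
(2009365 + L(-1224)) + B(113 - 1*(-389)) = (2009365 + (1/4)*(-1224)) + (2 + 13*(113 - 1*(-389))**2/3) = (2009365 - 306) + (2 + 13*(113 + 389)**2/3) = 2009059 + (2 + (13/3)*502**2) = 2009059 + (2 + (13/3)*252004) = 2009059 + (2 + 3276052/3) = 2009059 + 3276058/3 = 9303235/3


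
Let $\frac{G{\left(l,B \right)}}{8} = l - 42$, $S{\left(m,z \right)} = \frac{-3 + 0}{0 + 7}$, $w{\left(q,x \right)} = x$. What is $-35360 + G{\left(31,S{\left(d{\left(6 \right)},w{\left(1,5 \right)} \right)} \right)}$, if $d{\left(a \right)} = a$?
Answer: $-35448$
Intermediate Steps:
$S{\left(m,z \right)} = - \frac{3}{7}$
$G{\left(l,B \right)} = -336 + 8 l$ ($G{\left(l,B \right)} = 8 \left(l - 42\right) = 8 \left(-42 + l\right) = -336 + 8 l$)
$-35360 + G{\left(31,S{\left(d{\left(6 \right)},w{\left(1,5 \right)} \right)} \right)} = -35360 + \left(-336 + 8 \cdot 31\right) = -35360 + \left(-336 + 248\right) = -35360 - 88 = -35448$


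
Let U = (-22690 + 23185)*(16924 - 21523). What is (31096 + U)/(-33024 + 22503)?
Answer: 2245409/10521 ≈ 213.42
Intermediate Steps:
U = -2276505 (U = 495*(-4599) = -2276505)
(31096 + U)/(-33024 + 22503) = (31096 - 2276505)/(-33024 + 22503) = -2245409/(-10521) = -2245409*(-1/10521) = 2245409/10521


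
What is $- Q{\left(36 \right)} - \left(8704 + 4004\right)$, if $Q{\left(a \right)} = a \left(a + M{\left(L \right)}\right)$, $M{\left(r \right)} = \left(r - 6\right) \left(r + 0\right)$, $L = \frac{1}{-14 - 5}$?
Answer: $- \frac{5059584}{361} \approx -14015.0$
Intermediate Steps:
$L = - \frac{1}{19}$ ($L = \frac{1}{-19} = - \frac{1}{19} \approx -0.052632$)
$M{\left(r \right)} = r \left(-6 + r\right)$ ($M{\left(r \right)} = \left(-6 + r\right) r = r \left(-6 + r\right)$)
$Q{\left(a \right)} = a \left(\frac{115}{361} + a\right)$ ($Q{\left(a \right)} = a \left(a - \frac{-6 - \frac{1}{19}}{19}\right) = a \left(a - - \frac{115}{361}\right) = a \left(a + \frac{115}{361}\right) = a \left(\frac{115}{361} + a\right)$)
$- Q{\left(36 \right)} - \left(8704 + 4004\right) = - \frac{36 \left(115 + 361 \cdot 36\right)}{361} - \left(8704 + 4004\right) = - \frac{36 \left(115 + 12996\right)}{361} - 12708 = - \frac{36 \cdot 13111}{361} - 12708 = \left(-1\right) \frac{471996}{361} - 12708 = - \frac{471996}{361} - 12708 = - \frac{5059584}{361}$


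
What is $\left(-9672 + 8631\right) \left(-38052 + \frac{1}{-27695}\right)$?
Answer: $\frac{1097057996781}{27695} \approx 3.9612 \cdot 10^{7}$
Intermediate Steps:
$\left(-9672 + 8631\right) \left(-38052 + \frac{1}{-27695}\right) = - 1041 \left(-38052 - \frac{1}{27695}\right) = \left(-1041\right) \left(- \frac{1053850141}{27695}\right) = \frac{1097057996781}{27695}$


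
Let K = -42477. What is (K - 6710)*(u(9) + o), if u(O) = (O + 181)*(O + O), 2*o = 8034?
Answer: -365803719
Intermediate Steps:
o = 4017 (o = (1/2)*8034 = 4017)
u(O) = 2*O*(181 + O) (u(O) = (181 + O)*(2*O) = 2*O*(181 + O))
(K - 6710)*(u(9) + o) = (-42477 - 6710)*(2*9*(181 + 9) + 4017) = -49187*(2*9*190 + 4017) = -49187*(3420 + 4017) = -49187*7437 = -365803719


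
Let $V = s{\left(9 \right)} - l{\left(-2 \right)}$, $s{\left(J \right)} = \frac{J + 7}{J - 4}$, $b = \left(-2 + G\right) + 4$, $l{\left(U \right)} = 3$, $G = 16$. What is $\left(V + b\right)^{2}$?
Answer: $\frac{8281}{25} \approx 331.24$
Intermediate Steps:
$b = 18$ ($b = \left(-2 + 16\right) + 4 = 14 + 4 = 18$)
$s{\left(J \right)} = \frac{7 + J}{-4 + J}$
$V = \frac{1}{5}$ ($V = \frac{7 + 9}{-4 + 9} - 3 = \frac{1}{5} \cdot 16 - 3 = \frac{16}{5} - 3 = \frac{1}{5} \approx 0.2$)
$\left(V + b\right)^{2} = \left(\frac{1}{5} + 18\right)^{2} = \left(\frac{91}{5}\right)^{2} = \frac{8281}{25}$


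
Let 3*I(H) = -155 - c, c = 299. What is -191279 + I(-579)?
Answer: -574291/3 ≈ -1.9143e+5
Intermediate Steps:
I(H) = -454/3 (I(H) = (-155 - 1*299)/3 = (-155 - 299)/3 = (⅓)*(-454) = -454/3)
-191279 + I(-579) = -191279 - 454/3 = -574291/3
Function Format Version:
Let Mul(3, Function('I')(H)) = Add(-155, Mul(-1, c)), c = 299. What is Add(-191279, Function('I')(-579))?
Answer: Rational(-574291, 3) ≈ -1.9143e+5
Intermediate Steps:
Function('I')(H) = Rational(-454, 3) (Function('I')(H) = Mul(Rational(1, 3), Add(-155, Mul(-1, 299))) = Mul(Rational(1, 3), Add(-155, -299)) = Mul(Rational(1, 3), -454) = Rational(-454, 3))
Add(-191279, Function('I')(-579)) = Add(-191279, Rational(-454, 3)) = Rational(-574291, 3)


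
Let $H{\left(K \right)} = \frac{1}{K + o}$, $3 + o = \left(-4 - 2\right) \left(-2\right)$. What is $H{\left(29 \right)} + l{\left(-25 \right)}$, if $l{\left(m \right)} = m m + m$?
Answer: $\frac{22801}{38} \approx 600.03$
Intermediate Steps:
$o = 9$ ($o = -3 + \left(-4 - 2\right) \left(-2\right) = -3 - -12 = -3 + 12 = 9$)
$l{\left(m \right)} = m + m^{2}$ ($l{\left(m \right)} = m^{2} + m = m + m^{2}$)
$H{\left(K \right)} = \frac{1}{9 + K}$ ($H{\left(K \right)} = \frac{1}{K + 9} = \frac{1}{9 + K}$)
$H{\left(29 \right)} + l{\left(-25 \right)} = \frac{1}{9 + 29} - 25 \left(1 - 25\right) = \frac{1}{38} - -600 = \frac{1}{38} + 600 = \frac{22801}{38}$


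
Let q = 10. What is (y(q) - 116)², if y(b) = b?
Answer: 11236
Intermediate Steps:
(y(q) - 116)² = (10 - 116)² = (-106)² = 11236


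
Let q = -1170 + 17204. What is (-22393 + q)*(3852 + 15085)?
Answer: -120420383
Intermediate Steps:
q = 16034
(-22393 + q)*(3852 + 15085) = (-22393 + 16034)*(3852 + 15085) = -6359*18937 = -120420383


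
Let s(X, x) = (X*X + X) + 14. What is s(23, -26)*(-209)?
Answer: -118294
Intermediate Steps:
s(X, x) = 14 + X + X² (s(X, x) = (X² + X) + 14 = (X + X²) + 14 = 14 + X + X²)
s(23, -26)*(-209) = (14 + 23 + 23²)*(-209) = (14 + 23 + 529)*(-209) = 566*(-209) = -118294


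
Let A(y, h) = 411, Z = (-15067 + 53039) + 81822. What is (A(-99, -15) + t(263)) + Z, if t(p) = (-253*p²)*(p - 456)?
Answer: 3377573306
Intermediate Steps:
t(p) = -253*p²*(-456 + p) (t(p) = (-253*p²)*(-456 + p) = -253*p²*(-456 + p))
Z = 119794 (Z = 37972 + 81822 = 119794)
(A(-99, -15) + t(263)) + Z = (411 + 253*263²*(456 - 1*263)) + 119794 = (411 + 253*69169*(456 - 263)) + 119794 = (411 + 253*69169*193) + 119794 = (411 + 3377453101) + 119794 = 3377453512 + 119794 = 3377573306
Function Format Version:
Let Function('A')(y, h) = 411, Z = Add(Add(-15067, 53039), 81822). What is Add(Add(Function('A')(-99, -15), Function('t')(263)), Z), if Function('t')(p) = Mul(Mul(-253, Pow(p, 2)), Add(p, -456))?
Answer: 3377573306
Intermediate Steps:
Function('t')(p) = Mul(-253, Pow(p, 2), Add(-456, p)) (Function('t')(p) = Mul(Mul(-253, Pow(p, 2)), Add(-456, p)) = Mul(-253, Pow(p, 2), Add(-456, p)))
Z = 119794 (Z = Add(37972, 81822) = 119794)
Add(Add(Function('A')(-99, -15), Function('t')(263)), Z) = Add(Add(411, Mul(253, Pow(263, 2), Add(456, Mul(-1, 263)))), 119794) = Add(Add(411, Mul(253, 69169, Add(456, -263))), 119794) = Add(Add(411, Mul(253, 69169, 193)), 119794) = Add(Add(411, 3377453101), 119794) = Add(3377453512, 119794) = 3377573306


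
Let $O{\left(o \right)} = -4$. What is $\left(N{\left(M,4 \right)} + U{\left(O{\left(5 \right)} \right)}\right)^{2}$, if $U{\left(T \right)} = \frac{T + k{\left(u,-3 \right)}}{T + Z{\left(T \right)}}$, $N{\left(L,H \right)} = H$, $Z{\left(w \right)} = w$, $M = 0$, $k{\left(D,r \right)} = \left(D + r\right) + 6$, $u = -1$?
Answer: $\frac{289}{16} \approx 18.063$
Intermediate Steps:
$k{\left(D,r \right)} = 6 + D + r$
$U{\left(T \right)} = \frac{2 + T}{2 T}$ ($U{\left(T \right)} = \frac{T - -2}{T + T} = \frac{T + 2}{2 T} = \left(2 + T\right) \frac{1}{2 T} = \frac{2 + T}{2 T}$)
$\left(N{\left(M,4 \right)} + U{\left(O{\left(5 \right)} \right)}\right)^{2} = \left(4 + \frac{2 - 4}{2 \left(-4\right)}\right)^{2} = \left(4 + \frac{1}{2} \left(- \frac{1}{4}\right) \left(-2\right)\right)^{2} = \left(4 + \frac{1}{4}\right)^{2} = \left(\frac{17}{4}\right)^{2} = \frac{289}{16}$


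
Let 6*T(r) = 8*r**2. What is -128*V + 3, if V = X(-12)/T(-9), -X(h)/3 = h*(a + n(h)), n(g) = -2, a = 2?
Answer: 3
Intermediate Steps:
X(h) = 0 (X(h) = -3*h*(2 - 2) = -3*h*0 = -3*0 = 0)
T(r) = 4*r**2/3 (T(r) = (8*r**2)/6 = 4*r**2/3)
V = 0 (V = 0/(((4/3)*(-9)**2)) = 0/(((4/3)*81)) = 0/108 = 0*(1/108) = 0)
-128*V + 3 = -128*0 + 3 = 0 + 3 = 3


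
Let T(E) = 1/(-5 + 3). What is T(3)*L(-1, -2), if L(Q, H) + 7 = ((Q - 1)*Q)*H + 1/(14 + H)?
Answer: 131/24 ≈ 5.4583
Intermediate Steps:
T(E) = -½ (T(E) = 1/(-2) = -½)
L(Q, H) = -7 + 1/(14 + H) + H*Q*(-1 + Q) (L(Q, H) = -7 + (((Q - 1)*Q)*H + 1/(14 + H)) = -7 + (((-1 + Q)*Q)*H + 1/(14 + H)) = -7 + ((Q*(-1 + Q))*H + 1/(14 + H)) = -7 + (H*Q*(-1 + Q) + 1/(14 + H)) = -7 + (1/(14 + H) + H*Q*(-1 + Q)) = -7 + 1/(14 + H) + H*Q*(-1 + Q))
T(3)*L(-1, -2) = -(-97 - 7*(-2) + (-2)²*(-1)² - 1*(-1)*(-2)² - 14*(-2)*(-1) + 14*(-2)*(-1)²)/(2*(14 - 2)) = -(-97 + 14 + 4*1 - 1*(-1)*4 - 28 + 14*(-2)*1)/(2*12) = -(-97 + 14 + 4 + 4 - 28 - 28)/24 = -(-131)/24 = -½*(-131/12) = 131/24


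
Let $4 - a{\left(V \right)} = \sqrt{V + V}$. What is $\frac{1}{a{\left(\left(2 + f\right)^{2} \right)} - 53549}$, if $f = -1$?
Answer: $- \frac{53545}{2867067023} + \frac{\sqrt{2}}{2867067023} \approx -1.8675 \cdot 10^{-5}$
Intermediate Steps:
$a{\left(V \right)} = 4 - \sqrt{2} \sqrt{V}$ ($a{\left(V \right)} = 4 - \sqrt{V + V} = 4 - \sqrt{2 V} = 4 - \sqrt{2} \sqrt{V}$)
$\frac{1}{a{\left(\left(2 + f\right)^{2} \right)} - 53549} = \frac{1}{\left(4 - \sqrt{2} \sqrt{\left(2 - 1\right)^{2}}\right) - 53549} = \frac{1}{\left(4 - \sqrt{2} \sqrt{1^{2}}\right) - 53549} = \frac{1}{\left(4 - \sqrt{2} \sqrt{1}\right) - 53549} = \frac{1}{\left(4 - \sqrt{2} \cdot 1\right) - 53549} = \frac{1}{\left(4 - \sqrt{2}\right) - 53549} = \frac{1}{-53545 - \sqrt{2}}$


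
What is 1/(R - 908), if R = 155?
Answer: -1/753 ≈ -0.0013280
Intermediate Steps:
1/(R - 908) = 1/(155 - 908) = 1/(-753) = -1/753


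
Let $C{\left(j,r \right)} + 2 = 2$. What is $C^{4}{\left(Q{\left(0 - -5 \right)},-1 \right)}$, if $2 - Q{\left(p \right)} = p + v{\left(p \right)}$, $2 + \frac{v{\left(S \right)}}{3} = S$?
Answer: $0$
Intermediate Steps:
$v{\left(S \right)} = -6 + 3 S$
$Q{\left(p \right)} = 8 - 4 p$ ($Q{\left(p \right)} = 2 - \left(p + \left(-6 + 3 p\right)\right) = 2 - \left(-6 + 4 p\right) = 8 - 4 p$)
$C{\left(j,r \right)} = 0$ ($C{\left(j,r \right)} = -2 + 2 = 0$)
$C^{4}{\left(Q{\left(0 - -5 \right)},-1 \right)} = 0^{4} = 0$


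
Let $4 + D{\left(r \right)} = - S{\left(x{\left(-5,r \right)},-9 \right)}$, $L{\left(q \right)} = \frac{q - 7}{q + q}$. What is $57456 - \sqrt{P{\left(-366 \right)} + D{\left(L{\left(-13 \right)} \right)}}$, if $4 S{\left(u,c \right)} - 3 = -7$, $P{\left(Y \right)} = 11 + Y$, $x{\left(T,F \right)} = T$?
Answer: $57456 - i \sqrt{358} \approx 57456.0 - 18.921 i$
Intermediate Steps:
$L{\left(q \right)} = \frac{-7 + q}{2 q}$
$S{\left(u,c \right)} = -1$ ($S{\left(u,c \right)} = \frac{3}{4} + \frac{1}{4} \left(-7\right) = \frac{3}{4} - \frac{7}{4} = -1$)
$D{\left(r \right)} = -3$ ($D{\left(r \right)} = -4 - -1 = -4 + 1 = -3$)
$57456 - \sqrt{P{\left(-366 \right)} + D{\left(L{\left(-13 \right)} \right)}} = 57456 - \sqrt{\left(11 - 366\right) - 3} = 57456 - \sqrt{-355 - 3} = 57456 - \sqrt{-358} = 57456 - i \sqrt{358}$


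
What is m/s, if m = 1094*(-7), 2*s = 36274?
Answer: -1094/2591 ≈ -0.42223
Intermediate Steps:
s = 18137 (s = (½)*36274 = 18137)
m = -7658
m/s = -7658/18137 = -7658*1/18137 = -1094/2591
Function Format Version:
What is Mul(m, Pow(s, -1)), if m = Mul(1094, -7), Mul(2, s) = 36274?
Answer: Rational(-1094, 2591) ≈ -0.42223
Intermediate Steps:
s = 18137 (s = Mul(Rational(1, 2), 36274) = 18137)
m = -7658
Mul(m, Pow(s, -1)) = Mul(-7658, Pow(18137, -1)) = Mul(-7658, Rational(1, 18137)) = Rational(-1094, 2591)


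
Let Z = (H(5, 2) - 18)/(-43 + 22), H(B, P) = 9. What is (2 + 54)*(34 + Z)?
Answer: 1928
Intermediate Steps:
Z = 3/7 (Z = (9 - 18)/(-43 + 22) = -9/(-21) = -9*(-1/21) = 3/7 ≈ 0.42857)
(2 + 54)*(34 + Z) = (2 + 54)*(34 + 3/7) = 56*(241/7) = 1928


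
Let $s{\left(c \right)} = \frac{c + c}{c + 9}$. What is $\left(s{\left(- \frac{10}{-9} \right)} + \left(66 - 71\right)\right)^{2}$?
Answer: $\frac{189225}{8281} \approx 22.85$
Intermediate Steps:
$s{\left(c \right)} = \frac{2 c}{9 + c}$
$\left(s{\left(- \frac{10}{-9} \right)} + \left(66 - 71\right)\right)^{2} = \left(\frac{2 \left(- \frac{10}{-9}\right)}{9 - \frac{10}{-9}} + \left(66 - 71\right)\right)^{2} = \left(\frac{2 \left(\left(-10\right) \left(- \frac{1}{9}\right)\right)}{9 - - \frac{10}{9}} - 5\right)^{2} = \left(2 \cdot \frac{10}{9} \frac{1}{9 + \frac{10}{9}} - 5\right)^{2} = \left(2 \cdot \frac{10}{9} \frac{1}{\frac{91}{9}} - 5\right)^{2} = \left(2 \cdot \frac{10}{9} \cdot \frac{9}{91} - 5\right)^{2} = \left(\frac{20}{91} - 5\right)^{2} = \left(- \frac{435}{91}\right)^{2} = \frac{189225}{8281}$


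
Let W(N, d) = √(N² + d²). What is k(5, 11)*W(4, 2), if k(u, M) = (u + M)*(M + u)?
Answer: 512*√5 ≈ 1144.9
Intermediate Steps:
k(u, M) = (M + u)² (k(u, M) = (M + u)*(M + u) = (M + u)²)
k(5, 11)*W(4, 2) = (11 + 5)²*√(4² + 2²) = 16²*√(16 + 4) = 256*√20 = 256*(2*√5) = 512*√5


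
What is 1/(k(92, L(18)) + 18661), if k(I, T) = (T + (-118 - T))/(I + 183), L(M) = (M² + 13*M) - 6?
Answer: 275/5131657 ≈ 5.3589e-5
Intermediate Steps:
L(M) = -6 + M² + 13*M
k(I, T) = -118/(183 + I)
1/(k(92, L(18)) + 18661) = 1/(-118/(183 + 92) + 18661) = 1/(-118/275 + 18661) = 1/(5131657/275) = 275/5131657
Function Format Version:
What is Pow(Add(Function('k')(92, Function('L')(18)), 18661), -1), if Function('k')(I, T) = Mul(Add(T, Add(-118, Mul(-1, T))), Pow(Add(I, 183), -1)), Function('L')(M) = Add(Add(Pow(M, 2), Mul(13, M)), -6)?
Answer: Rational(275, 5131657) ≈ 5.3589e-5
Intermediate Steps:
Function('L')(M) = Add(-6, Pow(M, 2), Mul(13, M))
Function('k')(I, T) = Mul(-118, Pow(Add(183, I), -1))
Pow(Add(Function('k')(92, Function('L')(18)), 18661), -1) = Pow(Add(Mul(-118, Pow(Add(183, 92), -1)), 18661), -1) = Pow(Add(Mul(-118, Pow(275, -1)), 18661), -1) = Pow(Add(Mul(-118, Rational(1, 275)), 18661), -1) = Pow(Add(Rational(-118, 275), 18661), -1) = Pow(Rational(5131657, 275), -1) = Rational(275, 5131657)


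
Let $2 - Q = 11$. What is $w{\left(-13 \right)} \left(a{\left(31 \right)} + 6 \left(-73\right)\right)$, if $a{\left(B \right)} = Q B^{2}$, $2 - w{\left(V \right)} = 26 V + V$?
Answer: $-3207711$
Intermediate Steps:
$w{\left(V \right)} = 2 - 27 V$ ($w{\left(V \right)} = 2 - \left(26 V + V\right) = 2 - 27 V$)
$Q = -9$ ($Q = 2 - 11 = -9$)
$a{\left(B \right)} = - 9 B^{2}$
$w{\left(-13 \right)} \left(a{\left(31 \right)} + 6 \left(-73\right)\right) = \left(2 - -351\right) \left(- 9 \cdot 31^{2} + 6 \left(-73\right)\right) = \left(2 + 351\right) \left(\left(-9\right) 961 - 438\right) = 353 \left(-8649 - 438\right) = 353 \left(-9087\right) = -3207711$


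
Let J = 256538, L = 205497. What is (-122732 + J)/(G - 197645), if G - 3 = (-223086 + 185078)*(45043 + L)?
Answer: -22301/1587120327 ≈ -1.4051e-5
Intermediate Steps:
G = -9522524317 (G = 3 + (-223086 + 185078)*(45043 + 205497) = 3 - 38008*250540 = 3 - 9522524320 = -9522524317)
(-122732 + J)/(G - 197645) = (-122732 + 256538)/(-9522524317 - 197645) = 133806/(-9522721962) = 133806*(-1/9522721962) = -22301/1587120327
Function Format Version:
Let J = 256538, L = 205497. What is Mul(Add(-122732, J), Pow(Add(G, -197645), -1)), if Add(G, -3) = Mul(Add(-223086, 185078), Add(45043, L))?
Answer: Rational(-22301, 1587120327) ≈ -1.4051e-5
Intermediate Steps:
G = -9522524317 (G = Add(3, Mul(Add(-223086, 185078), Add(45043, 205497))) = Add(3, Mul(-38008, 250540)) = Add(3, -9522524320) = -9522524317)
Mul(Add(-122732, J), Pow(Add(G, -197645), -1)) = Mul(Add(-122732, 256538), Pow(Add(-9522524317, -197645), -1)) = Mul(133806, Pow(-9522721962, -1)) = Mul(133806, Rational(-1, 9522721962)) = Rational(-22301, 1587120327)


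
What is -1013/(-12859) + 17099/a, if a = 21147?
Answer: 4924448/5549577 ≈ 0.88736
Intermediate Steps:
-1013/(-12859) + 17099/a = -1013/(-12859) + 17099/21147 = -1013*(-1/12859) + 17099*(1/21147) = 1013/12859 + 17099/21147 = 4924448/5549577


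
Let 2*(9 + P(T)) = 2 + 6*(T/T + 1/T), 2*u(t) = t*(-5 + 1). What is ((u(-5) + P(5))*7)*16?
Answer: 3136/5 ≈ 627.20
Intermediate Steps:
u(t) = -2*t (u(t) = (t*(-5 + 1))/2 = (t*(-4))/2 = (-4*t)/2 = -2*t)
P(T) = -5 + 3/T (P(T) = -9 + (2 + 6*(T/T + 1/T))/2 = -9 + (2 + 6*(1 + 1/T))/2 = -9 + (2 + (6 + 6/T))/2 = -9 + (8 + 6/T)/2 = -9 + (4 + 3/T) = -5 + 3/T)
((u(-5) + P(5))*7)*16 = ((-2*(-5) + (-5 + 3/5))*7)*16 = ((10 + (-5 + 3*(1/5)))*7)*16 = ((10 + (-5 + 3/5))*7)*16 = ((10 - 22/5)*7)*16 = ((28/5)*7)*16 = (196/5)*16 = 3136/5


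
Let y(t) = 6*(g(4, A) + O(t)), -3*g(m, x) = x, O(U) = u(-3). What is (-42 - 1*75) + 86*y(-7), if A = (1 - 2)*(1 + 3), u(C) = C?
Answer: -977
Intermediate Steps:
O(U) = -3
A = -4 (A = -1*4 = -4)
g(m, x) = -x/3
y(t) = -10 (y(t) = 6*(-1/3*(-4) - 3) = 6*(4/3 - 3) = 6*(-5/3) = -10)
(-42 - 1*75) + 86*y(-7) = (-42 - 1*75) + 86*(-10) = (-42 - 75) - 860 = -117 - 860 = -977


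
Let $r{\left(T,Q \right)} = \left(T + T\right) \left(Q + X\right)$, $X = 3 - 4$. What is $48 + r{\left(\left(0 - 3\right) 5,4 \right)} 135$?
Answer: $-12102$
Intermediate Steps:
$X = -1$
$r{\left(T,Q \right)} = 2 T \left(-1 + Q\right)$ ($r{\left(T,Q \right)} = \left(T + T\right) \left(Q - 1\right) = 2 T \left(-1 + Q\right)$)
$48 + r{\left(\left(0 - 3\right) 5,4 \right)} 135 = 48 + 2 \left(0 - 3\right) 5 \left(-1 + 4\right) 135 = 48 + 2 \left(\left(-3\right) 5\right) 3 \cdot 135 = 48 + 2 \left(-15\right) 3 \cdot 135 = 48 - 12150 = -12102$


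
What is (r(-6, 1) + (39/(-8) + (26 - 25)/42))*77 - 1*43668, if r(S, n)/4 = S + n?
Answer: -1093957/24 ≈ -45582.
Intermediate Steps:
r(S, n) = 4*S + 4*n (r(S, n) = 4*(S + n) = 4*S + 4*n)
(r(-6, 1) + (39/(-8) + (26 - 25)/42))*77 - 1*43668 = ((4*(-6) + 4*1) + (39/(-8) + (26 - 25)/42))*77 - 1*43668 = ((-24 + 4) + (39*(-⅛) + 1*(1/42)))*77 - 43668 = (-20 + (-39/8 + 1/42))*77 - 43668 = (-20 - 815/168)*77 - 43668 = -4175/168*77 - 43668 = -45925/24 - 43668 = -1093957/24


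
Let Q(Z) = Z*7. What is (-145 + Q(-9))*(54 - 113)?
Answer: 12272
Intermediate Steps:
Q(Z) = 7*Z
(-145 + Q(-9))*(54 - 113) = (-145 + 7*(-9))*(54 - 113) = (-145 - 63)*(-59) = -208*(-59) = 12272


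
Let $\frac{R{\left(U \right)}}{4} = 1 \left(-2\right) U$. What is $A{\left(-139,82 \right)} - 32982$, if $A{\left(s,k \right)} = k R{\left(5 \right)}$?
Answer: $-36262$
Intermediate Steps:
$R{\left(U \right)} = - 8 U$ ($R{\left(U \right)} = 4 \cdot 1 \left(-2\right) U = 4 \left(- 2 U\right) = - 8 U$)
$A{\left(s,k \right)} = - 40 k$ ($A{\left(s,k \right)} = k \left(\left(-8\right) 5\right) = k \left(-40\right) = - 40 k$)
$A{\left(-139,82 \right)} - 32982 = \left(-40\right) 82 - 32982 = -3280 - 32982 = -36262$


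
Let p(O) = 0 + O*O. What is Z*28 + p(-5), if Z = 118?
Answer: 3329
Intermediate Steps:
p(O) = O² (p(O) = 0 + O² = O²)
Z*28 + p(-5) = 118*28 + (-5)² = 3304 + 25 = 3329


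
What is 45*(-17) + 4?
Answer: -761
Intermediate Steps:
45*(-17) + 4 = -765 + 4 = -761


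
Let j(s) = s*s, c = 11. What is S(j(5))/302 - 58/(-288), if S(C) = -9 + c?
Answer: 4523/21744 ≈ 0.20801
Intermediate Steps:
j(s) = s**2
S(C) = 2 (S(C) = -9 + 11 = 2)
S(j(5))/302 - 58/(-288) = 2/302 - 58/(-288) = 2*(1/302) - 58*(-1/288) = 1/151 + 29/144 = 4523/21744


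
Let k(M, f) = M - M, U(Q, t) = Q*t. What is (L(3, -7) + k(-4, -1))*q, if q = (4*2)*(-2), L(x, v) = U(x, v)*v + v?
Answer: -2240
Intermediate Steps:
k(M, f) = 0
L(x, v) = v + x*v**2 (L(x, v) = (x*v)*v + v = (v*x)*v + v = x*v**2 + v = v + x*v**2)
q = -16 (q = 8*(-2) = -16)
(L(3, -7) + k(-4, -1))*q = (-7*(1 - 7*3) + 0)*(-16) = (-7*(1 - 21) + 0)*(-16) = (-7*(-20) + 0)*(-16) = (140 + 0)*(-16) = 140*(-16) = -2240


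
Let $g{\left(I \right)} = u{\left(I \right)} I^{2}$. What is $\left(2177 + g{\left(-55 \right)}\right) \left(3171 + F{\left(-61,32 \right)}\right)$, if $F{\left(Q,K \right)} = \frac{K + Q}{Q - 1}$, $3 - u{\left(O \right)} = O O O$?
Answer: $\frac{98963522432637}{62} \approx 1.5962 \cdot 10^{12}$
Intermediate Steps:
$u{\left(O \right)} = 3 - O^{3}$ ($u{\left(O \right)} = 3 - O O O = 3 - O^{2} O = 3 - O^{3}$)
$F{\left(Q,K \right)} = \frac{K + Q}{-1 + Q}$
$g{\left(I \right)} = I^{2} \left(3 - I^{3}\right)$ ($g{\left(I \right)} = \left(3 - I^{3}\right) I^{2} = I^{2} \left(3 - I^{3}\right)$)
$\left(2177 + g{\left(-55 \right)}\right) \left(3171 + F{\left(-61,32 \right)}\right) = \left(2177 + \left(-55\right)^{2} \left(3 - \left(-55\right)^{3}\right)\right) \left(3171 + \frac{32 - 61}{-1 - 61}\right) = \left(2177 + 3025 \left(3 - -166375\right)\right) \left(3171 + \frac{1}{-62} \left(-29\right)\right) = \left(2177 + 3025 \left(3 + 166375\right)\right) \left(3171 - - \frac{29}{62}\right) = \left(2177 + 3025 \cdot 166378\right) \left(3171 + \frac{29}{62}\right) = \left(2177 + 503293450\right) \frac{196631}{62} = 503295627 \cdot \frac{196631}{62} = \frac{98963522432637}{62}$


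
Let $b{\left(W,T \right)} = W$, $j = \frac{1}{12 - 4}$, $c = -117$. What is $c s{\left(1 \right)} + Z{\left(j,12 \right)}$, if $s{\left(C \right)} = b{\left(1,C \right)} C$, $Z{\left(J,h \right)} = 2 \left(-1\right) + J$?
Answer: $- \frac{951}{8} \approx -118.88$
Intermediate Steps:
$j = \frac{1}{8} \approx 0.125$
$Z{\left(J,h \right)} = -2 + J$
$s{\left(C \right)} = C$ ($s{\left(C \right)} = 1 C = C$)
$c s{\left(1 \right)} + Z{\left(j,12 \right)} = \left(-117\right) 1 + \left(-2 + \frac{1}{8}\right) = -117 - \frac{15}{8} = - \frac{951}{8}$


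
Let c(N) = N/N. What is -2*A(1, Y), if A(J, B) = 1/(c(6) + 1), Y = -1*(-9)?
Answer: -1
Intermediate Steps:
c(N) = 1
Y = 9
A(J, B) = ½ (A(J, B) = 1/(1 + 1) = 1/2 = ½)
-2*A(1, Y) = -2*½ = -1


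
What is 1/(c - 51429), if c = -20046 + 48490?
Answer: -1/22985 ≈ -4.3507e-5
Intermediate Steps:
c = 28444
1/(c - 51429) = 1/(28444 - 51429) = 1/(-22985) = -1/22985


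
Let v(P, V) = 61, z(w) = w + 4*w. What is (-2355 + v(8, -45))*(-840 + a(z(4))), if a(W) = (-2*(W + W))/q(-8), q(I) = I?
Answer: 1904020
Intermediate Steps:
z(w) = 5*w
a(W) = W/2 (a(W) = -2*(W + W)/(-8) = -4*W*(-1/8) = W/2)
(-2355 + v(8, -45))*(-840 + a(z(4))) = (-2355 + 61)*(-840 + (5*4)/2) = -2294*(-840 + (1/2)*20) = -2294*(-840 + 10) = -2294*(-830) = 1904020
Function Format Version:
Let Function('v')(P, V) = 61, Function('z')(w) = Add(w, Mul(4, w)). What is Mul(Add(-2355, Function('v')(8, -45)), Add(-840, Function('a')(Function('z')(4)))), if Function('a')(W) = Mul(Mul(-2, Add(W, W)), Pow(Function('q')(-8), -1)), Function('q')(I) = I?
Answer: 1904020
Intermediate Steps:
Function('z')(w) = Mul(5, w)
Function('a')(W) = Mul(Rational(1, 2), W) (Function('a')(W) = Mul(Mul(-2, Add(W, W)), Pow(-8, -1)) = Mul(Mul(-2, Mul(2, W)), Rational(-1, 8)) = Mul(Mul(-4, W), Rational(-1, 8)) = Mul(Rational(1, 2), W))
Mul(Add(-2355, Function('v')(8, -45)), Add(-840, Function('a')(Function('z')(4)))) = Mul(Add(-2355, 61), Add(-840, Mul(Rational(1, 2), Mul(5, 4)))) = Mul(-2294, Add(-840, Mul(Rational(1, 2), 20))) = Mul(-2294, Add(-840, 10)) = Mul(-2294, -830) = 1904020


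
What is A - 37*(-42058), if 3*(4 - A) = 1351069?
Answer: 3317381/3 ≈ 1.1058e+6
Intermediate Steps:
A = -1351057/3 (A = 4 - ⅓*1351069 = 4 - 1351069/3 = -1351057/3 ≈ -4.5035e+5)
A - 37*(-42058) = -1351057/3 - 37*(-42058) = -1351057/3 - 1*(-1556146) = -1351057/3 + 1556146 = 3317381/3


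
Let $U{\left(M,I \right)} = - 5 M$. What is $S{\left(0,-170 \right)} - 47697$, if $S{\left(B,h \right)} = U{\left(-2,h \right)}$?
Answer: $-47687$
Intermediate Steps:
$S{\left(B,h \right)} = 10$ ($S{\left(B,h \right)} = \left(-5\right) \left(-2\right) = 10$)
$S{\left(0,-170 \right)} - 47697 = 10 - 47697 = -47687$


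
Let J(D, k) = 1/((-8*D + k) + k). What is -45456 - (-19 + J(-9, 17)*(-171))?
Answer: -4816151/106 ≈ -45435.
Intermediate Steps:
J(D, k) = 1/(-8*D + 2*k) (J(D, k) = 1/((k - 8*D) + k) = 1/(-8*D + 2*k))
-45456 - (-19 + J(-9, 17)*(-171)) = -45456 - (-19 + (1/(2*(17 - 4*(-9))))*(-171)) = -45456 - (-19 + (1/(2*(17 + 36)))*(-171)) = -45456 - (-19 + ((½)/53)*(-171)) = -45456 - (-19 + ((½)*(1/53))*(-171)) = -45456 - (-19 + (1/106)*(-171)) = -45456 - (-19 - 171/106) = -45456 - 1*(-2185/106) = -45456 + 2185/106 = -4816151/106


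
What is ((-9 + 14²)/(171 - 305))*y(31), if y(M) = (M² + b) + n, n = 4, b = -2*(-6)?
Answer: -182699/134 ≈ -1363.4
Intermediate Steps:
b = 12
y(M) = 16 + M² (y(M) = (M² + 12) + 4 = (12 + M²) + 4 = 16 + M²)
((-9 + 14²)/(171 - 305))*y(31) = ((-9 + 14²)/(171 - 305))*(16 + 31²) = ((-9 + 196)/(-134))*(16 + 961) = (187*(-1/134))*977 = -187/134*977 = -182699/134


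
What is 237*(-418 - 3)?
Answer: -99777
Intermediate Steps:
237*(-418 - 3) = 237*(-421) = -99777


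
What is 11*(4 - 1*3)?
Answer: 11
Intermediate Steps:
11*(4 - 1*3) = 11*(4 - 3) = 11*1 = 11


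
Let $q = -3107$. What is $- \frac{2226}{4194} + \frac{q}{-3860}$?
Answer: $\frac{739733}{2698140} \approx 0.27416$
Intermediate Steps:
$- \frac{2226}{4194} + \frac{q}{-3860} = - \frac{2226}{4194} - \frac{3107}{-3860} = \left(-2226\right) \frac{1}{4194} - - \frac{3107}{3860} = - \frac{371}{699} + \frac{3107}{3860} = \frac{739733}{2698140}$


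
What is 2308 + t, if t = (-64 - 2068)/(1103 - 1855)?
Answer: 434437/188 ≈ 2310.8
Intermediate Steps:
t = 533/188 (t = -2132/(-752) = -2132*(-1/752) = 533/188 ≈ 2.8351)
2308 + t = 2308 + 533/188 = 434437/188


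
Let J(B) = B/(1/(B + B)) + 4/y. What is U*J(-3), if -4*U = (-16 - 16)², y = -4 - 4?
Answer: -4480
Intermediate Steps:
y = -8
J(B) = -½ + 2*B² (J(B) = B/(1/(B + B)) + 4/(-8) = B/(1/(2*B)) + 4*(-⅛) = B/((1/(2*B))) - ½ = B*(2*B) - ½ = 2*B² - ½ = -½ + 2*B²)
U = -256 (U = -(-16 - 16)²/4 = -¼*(-32)² = -¼*1024 = -256)
U*J(-3) = -256*(-½ + 2*(-3)²) = -256*(-½ + 2*9) = -256*(-½ + 18) = -256*35/2 = -4480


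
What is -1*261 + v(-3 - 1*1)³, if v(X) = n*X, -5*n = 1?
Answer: -32561/125 ≈ -260.49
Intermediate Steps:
n = -⅕ (n = -⅕*1 = -⅕ ≈ -0.20000)
v(X) = -X/5
-1*261 + v(-3 - 1*1)³ = -1*261 + (-(-3 - 1*1)/5)³ = -261 + (-(-3 - 1)/5)³ = -261 + (-⅕*(-4))³ = -261 + (⅘)³ = -261 + 64/125 = -32561/125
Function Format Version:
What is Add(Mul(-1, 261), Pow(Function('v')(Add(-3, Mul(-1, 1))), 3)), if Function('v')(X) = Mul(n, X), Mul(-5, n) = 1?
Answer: Rational(-32561, 125) ≈ -260.49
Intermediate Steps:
n = Rational(-1, 5) (n = Mul(Rational(-1, 5), 1) = Rational(-1, 5) ≈ -0.20000)
Function('v')(X) = Mul(Rational(-1, 5), X)
Add(Mul(-1, 261), Pow(Function('v')(Add(-3, Mul(-1, 1))), 3)) = Add(Mul(-1, 261), Pow(Mul(Rational(-1, 5), Add(-3, Mul(-1, 1))), 3)) = Add(-261, Pow(Mul(Rational(-1, 5), Add(-3, -1)), 3)) = Add(-261, Pow(Mul(Rational(-1, 5), -4), 3)) = Add(-261, Pow(Rational(4, 5), 3)) = Add(-261, Rational(64, 125)) = Rational(-32561, 125)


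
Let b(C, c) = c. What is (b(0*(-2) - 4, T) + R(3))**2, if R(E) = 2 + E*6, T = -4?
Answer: 256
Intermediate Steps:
R(E) = 2 + 6*E
(b(0*(-2) - 4, T) + R(3))**2 = (-4 + (2 + 6*3))**2 = (-4 + (2 + 18))**2 = (-4 + 20)**2 = 16**2 = 256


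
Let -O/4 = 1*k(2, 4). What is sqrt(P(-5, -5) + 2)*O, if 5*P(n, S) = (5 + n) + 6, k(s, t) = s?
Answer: -32*sqrt(5)/5 ≈ -14.311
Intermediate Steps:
P(n, S) = 11/5 + n/5 (P(n, S) = ((5 + n) + 6)/5 = (11 + n)/5 = 11/5 + n/5)
O = -8 (O = -4*2 = -8)
sqrt(P(-5, -5) + 2)*O = sqrt((11/5 + (1/5)*(-5)) + 2)*(-8) = sqrt((11/5 - 1) + 2)*(-8) = sqrt(6/5 + 2)*(-8) = sqrt(16/5)*(-8) = (4*sqrt(5)/5)*(-8) = -32*sqrt(5)/5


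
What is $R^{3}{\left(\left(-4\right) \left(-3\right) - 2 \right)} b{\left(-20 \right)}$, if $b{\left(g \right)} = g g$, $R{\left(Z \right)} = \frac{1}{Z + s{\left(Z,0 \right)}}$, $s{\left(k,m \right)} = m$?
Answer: $\frac{2}{5} \approx 0.4$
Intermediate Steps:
$R{\left(Z \right)} = \frac{1}{Z}$ ($R{\left(Z \right)} = \frac{1}{Z + 0} = \frac{1}{Z}$)
$b{\left(g \right)} = g^{2}$
$R^{3}{\left(\left(-4\right) \left(-3\right) - 2 \right)} b{\left(-20 \right)} = \left(\frac{1}{\left(-4\right) \left(-3\right) - 2}\right)^{3} \left(-20\right)^{2} = \left(\frac{1}{12 - 2}\right)^{3} \cdot 400 = \left(\frac{1}{10}\right)^{3} \cdot 400 = \frac{1}{1000} \cdot 400 = \frac{2}{5}$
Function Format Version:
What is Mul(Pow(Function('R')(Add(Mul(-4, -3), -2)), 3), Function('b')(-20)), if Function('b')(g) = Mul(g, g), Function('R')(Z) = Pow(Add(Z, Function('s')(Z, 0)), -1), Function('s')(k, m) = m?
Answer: Rational(2, 5) ≈ 0.40000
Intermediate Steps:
Function('R')(Z) = Pow(Z, -1) (Function('R')(Z) = Pow(Add(Z, 0), -1) = Pow(Z, -1))
Function('b')(g) = Pow(g, 2)
Mul(Pow(Function('R')(Add(Mul(-4, -3), -2)), 3), Function('b')(-20)) = Mul(Pow(Pow(Add(Mul(-4, -3), -2), -1), 3), Pow(-20, 2)) = Mul(Pow(Pow(Add(12, -2), -1), 3), 400) = Mul(Pow(Pow(10, -1), 3), 400) = Mul(Pow(Rational(1, 10), 3), 400) = Mul(Rational(1, 1000), 400) = Rational(2, 5)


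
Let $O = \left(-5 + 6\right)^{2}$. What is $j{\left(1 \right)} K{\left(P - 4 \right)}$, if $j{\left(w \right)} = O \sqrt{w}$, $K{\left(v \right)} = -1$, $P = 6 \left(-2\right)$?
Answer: $-1$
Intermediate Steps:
$P = -12$
$O = 1$ ($O = 1^{2} = 1$)
$j{\left(w \right)} = \sqrt{w}$ ($j{\left(w \right)} = 1 \sqrt{w} = \sqrt{w}$)
$j{\left(1 \right)} K{\left(P - 4 \right)} = \sqrt{1} \left(-1\right) = 1 \left(-1\right) = -1$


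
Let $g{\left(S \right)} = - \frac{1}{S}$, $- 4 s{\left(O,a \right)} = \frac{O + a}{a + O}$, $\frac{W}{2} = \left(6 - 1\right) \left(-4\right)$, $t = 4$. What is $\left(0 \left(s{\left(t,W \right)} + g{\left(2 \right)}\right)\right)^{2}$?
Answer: $0$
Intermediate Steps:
$W = -40$ ($W = 2 \left(6 - 1\right) \left(-4\right) = 2 \cdot 5 \left(-4\right) = 2 \left(-20\right) = -40$)
$s{\left(O,a \right)} = - \frac{1}{4}$ ($s{\left(O,a \right)} = - \frac{\left(O + a\right) \frac{1}{a + O}}{4} = - \frac{\left(O + a\right) \frac{1}{O + a}}{4} = \left(- \frac{1}{4}\right) 1 = - \frac{1}{4}$)
$\left(0 \left(s{\left(t,W \right)} + g{\left(2 \right)}\right)\right)^{2} = \left(0 \left(- \frac{1}{4} - \frac{1}{2}\right)\right)^{2} = \left(0 \left(- \frac{3}{4}\right)\right)^{2} = 0^{2} = 0$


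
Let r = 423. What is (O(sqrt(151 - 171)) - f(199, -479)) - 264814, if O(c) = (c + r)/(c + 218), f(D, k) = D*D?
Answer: (-608828*sqrt(5) + 66362047*I)/(2*(sqrt(5) - 109*I)) ≈ -3.0441e+5 - 0.019283*I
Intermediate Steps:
f(D, k) = D**2
O(c) = (423 + c)/(218 + c) (O(c) = (c + 423)/(c + 218) = (423 + c)/(218 + c))
(O(sqrt(151 - 171)) - f(199, -479)) - 264814 = ((423 + sqrt(151 - 171))/(218 + sqrt(151 - 171)) - 1*199**2) - 264814 = ((423 + sqrt(-20))/(218 + sqrt(-20)) - 1*39601) - 264814 = ((423 + 2*I*sqrt(5))/(218 + 2*I*sqrt(5)) - 39601) - 264814 = (-39601 + (423 + 2*I*sqrt(5))/(218 + 2*I*sqrt(5))) - 264814 = -304415 + (423 + 2*I*sqrt(5))/(218 + 2*I*sqrt(5))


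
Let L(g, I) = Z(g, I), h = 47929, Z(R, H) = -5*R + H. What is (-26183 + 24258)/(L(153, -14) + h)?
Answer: -77/1886 ≈ -0.040827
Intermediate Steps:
Z(R, H) = H - 5*R
L(g, I) = I - 5*g
(-26183 + 24258)/(L(153, -14) + h) = (-26183 + 24258)/((-14 - 5*153) + 47929) = -1925/((-14 - 765) + 47929) = -1925/(-779 + 47929) = -1925/47150 = -1925*1/47150 = -77/1886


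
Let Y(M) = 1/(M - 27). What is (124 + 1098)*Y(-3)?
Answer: -611/15 ≈ -40.733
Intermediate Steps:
Y(M) = 1/(-27 + M)
(124 + 1098)*Y(-3) = (124 + 1098)/(-27 - 3) = 1222/(-30) = 1222*(-1/30) = -611/15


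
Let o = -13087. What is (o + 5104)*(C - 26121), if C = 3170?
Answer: 183217833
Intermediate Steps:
(o + 5104)*(C - 26121) = (-13087 + 5104)*(3170 - 26121) = -7983*(-22951) = 183217833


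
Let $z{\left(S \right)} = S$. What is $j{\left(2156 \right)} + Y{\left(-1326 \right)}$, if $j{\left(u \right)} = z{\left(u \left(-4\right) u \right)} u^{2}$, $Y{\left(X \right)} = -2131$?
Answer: $-86428110277715$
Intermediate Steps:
$j{\left(u \right)} = - 4 u^{4}$ ($j{\left(u \right)} = u \left(-4\right) u u^{2} = - 4 u u u^{2} = - 4 u^{2} u^{2} = - 4 u^{4}$)
$j{\left(2156 \right)} + Y{\left(-1326 \right)} = - 4 \cdot 2156^{4} - 2131 = \left(-4\right) 21607027568896 - 2131 = -86428110275584 - 2131 = -86428110277715$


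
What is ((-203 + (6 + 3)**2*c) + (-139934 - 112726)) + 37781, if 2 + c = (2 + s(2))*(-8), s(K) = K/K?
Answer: -217188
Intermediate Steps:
s(K) = 1
c = -26 (c = -2 + (2 + 1)*(-8) = -2 + 3*(-8) = -2 - 24 = -26)
((-203 + (6 + 3)**2*c) + (-139934 - 112726)) + 37781 = ((-203 + (6 + 3)**2*(-26)) + (-139934 - 112726)) + 37781 = ((-203 + 9**2*(-26)) - 252660) + 37781 = ((-203 + 81*(-26)) - 252660) + 37781 = ((-203 - 2106) - 252660) + 37781 = (-2309 - 252660) + 37781 = -254969 + 37781 = -217188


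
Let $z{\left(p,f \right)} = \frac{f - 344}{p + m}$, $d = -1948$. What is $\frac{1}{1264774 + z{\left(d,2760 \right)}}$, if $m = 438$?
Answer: $\frac{5}{6323862} \approx 7.9066 \cdot 10^{-7}$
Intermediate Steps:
$z{\left(p,f \right)} = \frac{-344 + f}{438 + p}$ ($z{\left(p,f \right)} = \frac{f - 344}{p + 438} = \frac{-344 + f}{438 + p}$)
$\frac{1}{1264774 + z{\left(d,2760 \right)}} = \frac{1}{1264774 + \frac{-344 + 2760}{438 - 1948}} = \frac{1}{1264774 + \frac{1}{-1510} \cdot 2416} = \frac{1}{1264774 - \frac{8}{5}} = \frac{1}{\frac{6323862}{5}} = \frac{5}{6323862}$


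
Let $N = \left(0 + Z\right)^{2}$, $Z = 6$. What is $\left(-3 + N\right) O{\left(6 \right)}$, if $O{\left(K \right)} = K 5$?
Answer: $990$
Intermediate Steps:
$O{\left(K \right)} = 5 K$
$N = 36$ ($N = \left(0 + 6\right)^{2} = 6^{2} = 36$)
$\left(-3 + N\right) O{\left(6 \right)} = \left(-3 + 36\right) 5 \cdot 6 = 33 \cdot 30 = 990$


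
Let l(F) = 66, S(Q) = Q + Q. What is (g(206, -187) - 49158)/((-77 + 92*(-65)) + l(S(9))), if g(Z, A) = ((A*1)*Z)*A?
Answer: -7154456/5991 ≈ -1194.2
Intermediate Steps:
S(Q) = 2*Q
g(Z, A) = Z*A² (g(Z, A) = (A*Z)*A = Z*A²)
(g(206, -187) - 49158)/((-77 + 92*(-65)) + l(S(9))) = (206*(-187)² - 49158)/((-77 + 92*(-65)) + 66) = (206*34969 - 49158)/((-77 - 5980) + 66) = (7203614 - 49158)/(-6057 + 66) = 7154456/(-5991) = 7154456*(-1/5991) = -7154456/5991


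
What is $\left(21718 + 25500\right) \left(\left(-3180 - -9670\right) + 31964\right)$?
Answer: $1815720972$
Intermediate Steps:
$\left(21718 + 25500\right) \left(\left(-3180 - -9670\right) + 31964\right) = 47218 \left(\left(-3180 + 9670\right) + 31964\right) = 47218 \left(6490 + 31964\right) = 47218 \cdot 38454 = 1815720972$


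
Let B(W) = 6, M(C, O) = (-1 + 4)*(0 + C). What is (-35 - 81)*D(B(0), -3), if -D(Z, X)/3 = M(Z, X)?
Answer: 6264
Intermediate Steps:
M(C, O) = 3*C
D(Z, X) = -9*Z
(-35 - 81)*D(B(0), -3) = (-35 - 81)*(-9*6) = -116*(-54) = 6264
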